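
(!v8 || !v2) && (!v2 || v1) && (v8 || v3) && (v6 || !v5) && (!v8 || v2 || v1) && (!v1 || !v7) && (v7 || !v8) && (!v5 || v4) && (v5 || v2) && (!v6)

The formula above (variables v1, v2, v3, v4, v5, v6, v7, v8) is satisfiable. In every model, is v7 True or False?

False

Suppose v7 = true.
The clause (!v1) is unit, so v1 = false.
The clause (!v2) is unit, so v2 = false.
The clause (!v8) is unit, so v8 = false.
The clause (v3) is unit, so v3 = true.
The clause (v5) is unit, so v5 = true.
The clause (v6) is unit, so v6 = true.
Now (!v6) is unsatisfied and unit — conflict.
So every satisfying assignment has v7 = False.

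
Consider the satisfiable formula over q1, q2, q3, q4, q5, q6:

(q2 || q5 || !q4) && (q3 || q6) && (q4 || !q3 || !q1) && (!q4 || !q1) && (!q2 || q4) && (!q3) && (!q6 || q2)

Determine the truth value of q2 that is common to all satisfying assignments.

Suppose q2 = false.
Unit clause (!q3) forces q3 = false.
Unit clause (q6) forces q6 = true.
Now (!q6) is unsatisfied and unit — conflict.
So every satisfying assignment has q2 = True.

True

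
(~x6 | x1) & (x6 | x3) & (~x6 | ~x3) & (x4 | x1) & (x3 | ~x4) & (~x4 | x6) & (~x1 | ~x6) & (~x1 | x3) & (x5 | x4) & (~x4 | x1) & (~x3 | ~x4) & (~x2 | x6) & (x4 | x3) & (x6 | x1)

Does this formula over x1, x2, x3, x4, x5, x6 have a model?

Yes, satisfiable

Case x6 = 0:
From the singleton clause (x3), x3 = 1.
From the singleton clause (~x4), x4 = 0.
From the singleton clause (x1), x1 = 1.
From the singleton clause (x5), x5 = 1.
From the singleton clause (~x2), x2 = 0.
This assignment satisfies each clause.
A satisfying assignment: x1: 1,  x2: 0,  x3: 1,  x4: 0,  x5: 1,  x6: 0.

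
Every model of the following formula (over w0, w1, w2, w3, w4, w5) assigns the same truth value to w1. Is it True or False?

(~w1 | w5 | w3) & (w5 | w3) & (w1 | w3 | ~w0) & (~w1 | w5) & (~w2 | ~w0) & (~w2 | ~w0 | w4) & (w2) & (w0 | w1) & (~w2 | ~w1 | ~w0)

Suppose w1 = 0.
From the singleton clause (w2), w2 = 1.
From the singleton clause (~w0), w0 = 0.
Now (w0) is unsatisfied and unit — conflict.
So every satisfying assignment has w1 = True.

True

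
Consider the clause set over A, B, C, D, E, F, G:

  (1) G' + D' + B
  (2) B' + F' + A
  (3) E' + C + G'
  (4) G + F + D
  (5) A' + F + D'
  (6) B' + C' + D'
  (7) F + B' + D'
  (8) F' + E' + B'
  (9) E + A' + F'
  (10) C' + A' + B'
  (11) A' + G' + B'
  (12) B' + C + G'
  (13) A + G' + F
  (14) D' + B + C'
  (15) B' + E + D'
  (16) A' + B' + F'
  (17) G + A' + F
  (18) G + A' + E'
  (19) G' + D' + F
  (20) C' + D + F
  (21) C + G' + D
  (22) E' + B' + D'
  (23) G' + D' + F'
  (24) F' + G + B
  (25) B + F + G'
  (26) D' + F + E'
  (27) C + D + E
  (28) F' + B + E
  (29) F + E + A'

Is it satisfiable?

Try G = 1.
Try D = 0.
Unit clause (C) forces C = 1.
Unit clause (F) forces F = 1.
Try B = 0.
Unit clause (E) forces E = 1.
Every clause is now satisfied; A is unconstrained.
A satisfying assignment: A ↦ 0, B ↦ 0, C ↦ 1, D ↦ 0, E ↦ 1, F ↦ 1, G ↦ 1.

Satisfiable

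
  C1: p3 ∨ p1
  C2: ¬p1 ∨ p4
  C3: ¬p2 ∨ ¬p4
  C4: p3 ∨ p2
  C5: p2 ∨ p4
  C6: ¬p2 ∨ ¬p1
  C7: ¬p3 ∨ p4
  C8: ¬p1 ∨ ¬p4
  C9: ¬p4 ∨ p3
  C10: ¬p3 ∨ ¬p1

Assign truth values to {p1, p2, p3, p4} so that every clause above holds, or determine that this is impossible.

Case p3 = True:
Unit clause (p4) forces p4 = True.
Unit clause (¬p2) forces p2 = False.
Unit clause (¬p1) forces p1 = False.
This assignment satisfies each clause.

p1 ↦ False; p2 ↦ False; p3 ↦ True; p4 ↦ True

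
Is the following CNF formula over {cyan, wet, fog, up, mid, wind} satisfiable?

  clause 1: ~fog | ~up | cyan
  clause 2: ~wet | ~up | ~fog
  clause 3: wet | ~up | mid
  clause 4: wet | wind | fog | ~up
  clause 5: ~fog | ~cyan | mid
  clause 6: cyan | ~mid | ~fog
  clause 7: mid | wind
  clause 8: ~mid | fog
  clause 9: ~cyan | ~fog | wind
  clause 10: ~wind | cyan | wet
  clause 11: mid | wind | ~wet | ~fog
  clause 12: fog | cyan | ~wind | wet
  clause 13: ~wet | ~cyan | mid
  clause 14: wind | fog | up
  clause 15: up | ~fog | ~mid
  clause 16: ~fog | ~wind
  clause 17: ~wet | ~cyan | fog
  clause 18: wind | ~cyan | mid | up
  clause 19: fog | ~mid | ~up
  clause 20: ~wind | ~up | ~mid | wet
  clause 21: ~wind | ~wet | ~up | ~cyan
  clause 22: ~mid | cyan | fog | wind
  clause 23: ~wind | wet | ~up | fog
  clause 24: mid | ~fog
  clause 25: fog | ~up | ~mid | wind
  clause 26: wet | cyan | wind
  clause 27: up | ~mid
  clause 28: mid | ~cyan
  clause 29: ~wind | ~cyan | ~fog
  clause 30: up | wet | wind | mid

Yes

Case mid = 0:
From the singleton clause (wind), wind = 1.
From the singleton clause (~fog), fog = 0.
From the singleton clause (~cyan), cyan = 0.
From the singleton clause (wet), wet = 1.
All clauses hold; up can take either value.
A satisfying assignment: cyan: 0,  wet: 1,  fog: 0,  up: 1,  mid: 0,  wind: 1.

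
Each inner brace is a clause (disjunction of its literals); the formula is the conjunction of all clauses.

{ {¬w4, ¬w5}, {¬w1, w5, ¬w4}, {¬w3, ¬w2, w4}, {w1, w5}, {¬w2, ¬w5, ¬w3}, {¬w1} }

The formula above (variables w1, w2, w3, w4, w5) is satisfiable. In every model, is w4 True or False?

False

Suppose w4 = True.
(¬w5) alone gives w5 = False.
(¬w1) alone gives w1 = False.
But (w1) is also a unit clause — contradiction.
So every satisfying assignment has w4 = False.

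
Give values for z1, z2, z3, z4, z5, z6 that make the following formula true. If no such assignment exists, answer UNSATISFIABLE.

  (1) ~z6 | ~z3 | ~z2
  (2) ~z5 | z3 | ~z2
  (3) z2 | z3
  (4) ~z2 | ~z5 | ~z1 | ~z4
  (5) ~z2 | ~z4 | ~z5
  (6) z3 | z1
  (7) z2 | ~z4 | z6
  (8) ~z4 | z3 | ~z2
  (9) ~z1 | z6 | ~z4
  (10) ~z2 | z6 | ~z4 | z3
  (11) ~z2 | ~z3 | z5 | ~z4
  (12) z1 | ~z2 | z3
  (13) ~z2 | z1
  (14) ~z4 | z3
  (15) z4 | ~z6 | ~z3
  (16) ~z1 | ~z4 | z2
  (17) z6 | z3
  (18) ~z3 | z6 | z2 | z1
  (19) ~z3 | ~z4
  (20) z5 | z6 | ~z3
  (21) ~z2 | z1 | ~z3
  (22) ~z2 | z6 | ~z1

Try z2 = 1.
From the singleton clause (z1), z1 = 1.
From the singleton clause (z6), z6 = 1.
From the singleton clause (~z3), z3 = 0.
From the singleton clause (~z5), z5 = 0.
From the singleton clause (~z4), z4 = 0.
Every clause now holds.

z1: 1,  z2: 1,  z3: 0,  z4: 0,  z5: 0,  z6: 1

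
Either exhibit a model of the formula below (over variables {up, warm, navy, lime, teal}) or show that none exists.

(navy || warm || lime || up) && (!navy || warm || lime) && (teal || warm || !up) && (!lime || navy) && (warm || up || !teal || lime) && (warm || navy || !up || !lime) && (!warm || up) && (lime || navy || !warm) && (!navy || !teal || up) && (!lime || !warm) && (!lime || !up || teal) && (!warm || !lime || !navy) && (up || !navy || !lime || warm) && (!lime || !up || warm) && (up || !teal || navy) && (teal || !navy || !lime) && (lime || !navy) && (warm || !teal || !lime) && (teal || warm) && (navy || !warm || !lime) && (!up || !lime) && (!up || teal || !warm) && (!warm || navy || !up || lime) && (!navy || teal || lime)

up=true, warm=false, navy=false, lime=false, teal=true

Suppose lime = false.
(!navy) alone gives navy = false.
(!warm) alone gives warm = false.
(up) alone gives up = true.
(teal) alone gives teal = true.
This assignment satisfies each clause.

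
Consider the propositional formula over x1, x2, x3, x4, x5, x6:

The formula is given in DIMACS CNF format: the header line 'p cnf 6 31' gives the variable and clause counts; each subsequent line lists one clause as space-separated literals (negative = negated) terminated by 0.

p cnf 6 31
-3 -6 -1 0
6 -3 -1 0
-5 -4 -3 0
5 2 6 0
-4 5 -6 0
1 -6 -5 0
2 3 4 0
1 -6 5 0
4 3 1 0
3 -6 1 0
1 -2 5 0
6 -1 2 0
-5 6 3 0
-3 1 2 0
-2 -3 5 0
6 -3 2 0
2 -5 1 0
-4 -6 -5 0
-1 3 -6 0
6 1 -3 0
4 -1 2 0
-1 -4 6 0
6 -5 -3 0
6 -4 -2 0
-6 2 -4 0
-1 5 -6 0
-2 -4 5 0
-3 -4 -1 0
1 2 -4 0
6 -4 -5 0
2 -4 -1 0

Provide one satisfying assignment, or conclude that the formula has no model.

Branch on x3: set x3 = False.
Branch on x2: set x2 = True.
Branch on x4: set x4 = False.
The clause (x1) is unit, so x1 = True.
The clause (¬x6) is unit, so x6 = False.
The clause (¬x5) is unit, so x5 = False.
This assignment satisfies each clause.

x1=True; x2=True; x3=False; x4=False; x5=False; x6=False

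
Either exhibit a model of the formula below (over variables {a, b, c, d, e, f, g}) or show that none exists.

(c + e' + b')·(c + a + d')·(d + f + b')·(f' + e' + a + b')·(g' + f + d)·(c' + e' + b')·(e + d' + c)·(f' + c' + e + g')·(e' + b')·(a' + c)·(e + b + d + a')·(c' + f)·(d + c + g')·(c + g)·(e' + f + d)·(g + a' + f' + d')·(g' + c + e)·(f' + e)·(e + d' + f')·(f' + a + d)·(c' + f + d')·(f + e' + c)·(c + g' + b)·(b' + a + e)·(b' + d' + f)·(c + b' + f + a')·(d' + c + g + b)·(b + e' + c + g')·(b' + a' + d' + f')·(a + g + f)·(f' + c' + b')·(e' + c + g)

Branch on e: set e = 1.
From the singleton clause (b'), b = 0.
Branch on a: set a = 0.
Branch on c: set c = 1.
From the singleton clause (f), f = 1.
From the singleton clause (d), d = 1.
No clause remains; g is free.

a ↦ 0,  b ↦ 0,  c ↦ 1,  d ↦ 1,  e ↦ 1,  f ↦ 1,  g ↦ 1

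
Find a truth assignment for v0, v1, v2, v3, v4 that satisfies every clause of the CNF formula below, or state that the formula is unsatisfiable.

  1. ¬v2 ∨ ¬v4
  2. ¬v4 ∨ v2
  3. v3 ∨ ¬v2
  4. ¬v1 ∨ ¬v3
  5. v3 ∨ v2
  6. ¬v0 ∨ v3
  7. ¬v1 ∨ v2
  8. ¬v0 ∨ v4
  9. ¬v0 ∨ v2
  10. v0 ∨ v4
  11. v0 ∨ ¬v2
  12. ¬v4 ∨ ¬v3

UNSATISFIABLE

Suppose v2 = False.
Unit clause (¬v4) forces v4 = False.
Unit clause (v3) forces v3 = True.
Unit clause (¬v1) forces v1 = False.
Unit clause (¬v0) forces v0 = False.
Now (v0) is unsatisfied and unit — conflict.
Undo v2 and try v2 = True.
Unit clause (¬v4) forces v4 = False.
Unit clause (v3) forces v3 = True.
Unit clause (¬v1) forces v1 = False.
Unit clause (¬v0) forces v0 = False.
Now (v0) is unsatisfied and unit — conflict.
Either choice for v2 ends in contradiction.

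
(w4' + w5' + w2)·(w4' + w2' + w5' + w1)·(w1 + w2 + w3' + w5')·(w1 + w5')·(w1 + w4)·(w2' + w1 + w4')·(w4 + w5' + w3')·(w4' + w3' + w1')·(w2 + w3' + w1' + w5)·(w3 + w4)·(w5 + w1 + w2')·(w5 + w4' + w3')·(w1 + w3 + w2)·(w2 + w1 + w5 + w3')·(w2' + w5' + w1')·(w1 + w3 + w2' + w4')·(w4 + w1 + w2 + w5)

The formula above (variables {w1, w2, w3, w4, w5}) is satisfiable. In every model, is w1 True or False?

Suppose w1 = 0.
Unit clause (w5') forces w5 = 0.
Unit clause (w4) forces w4 = 1.
Unit clause (w2') forces w2 = 0.
Unit clause (w3') forces w3 = 0.
But (w3) is also a unit clause — contradiction.
So every satisfying assignment has w1 = True.

True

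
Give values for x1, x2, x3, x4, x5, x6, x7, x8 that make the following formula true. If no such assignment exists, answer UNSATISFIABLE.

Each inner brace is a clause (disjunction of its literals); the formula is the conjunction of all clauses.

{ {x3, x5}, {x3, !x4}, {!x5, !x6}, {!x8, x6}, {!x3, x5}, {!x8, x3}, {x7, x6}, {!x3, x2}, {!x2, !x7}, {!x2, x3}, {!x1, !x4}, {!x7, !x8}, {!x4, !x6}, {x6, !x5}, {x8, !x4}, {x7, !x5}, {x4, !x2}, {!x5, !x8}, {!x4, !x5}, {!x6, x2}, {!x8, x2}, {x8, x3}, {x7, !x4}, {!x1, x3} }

Branch on x3: set x3 = true.
From the singleton clause (x5), x5 = true.
From the singleton clause (!x6), x6 = false.
But (x6) is also a unit clause — contradiction.
Undo x3 and try x3 = false.
From the singleton clause (x5), x5 = true.
From the singleton clause (!x4), x4 = false.
From the singleton clause (!x6), x6 = false.
But (x6) is also a unit clause — contradiction.
Neither x3 = true nor x3 = false works.

UNSATISFIABLE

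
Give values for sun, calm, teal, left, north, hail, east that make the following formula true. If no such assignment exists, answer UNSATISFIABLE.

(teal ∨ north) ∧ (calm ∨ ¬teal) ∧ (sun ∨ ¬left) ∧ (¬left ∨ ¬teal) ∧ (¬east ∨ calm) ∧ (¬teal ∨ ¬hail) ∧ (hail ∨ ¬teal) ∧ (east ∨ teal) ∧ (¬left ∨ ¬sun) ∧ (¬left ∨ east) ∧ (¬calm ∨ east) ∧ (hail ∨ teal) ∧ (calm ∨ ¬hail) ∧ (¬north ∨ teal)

UNSATISFIABLE

Branch on teal: set teal = True.
From the singleton clause (calm), calm = True.
From the singleton clause (¬left), left = False.
From the singleton clause (¬hail), hail = False.
Now (hail) is unsatisfied and unit — conflict.
Undo teal and try teal = False.
From the singleton clause (north), north = True.
Now (¬north) is unsatisfied and unit — conflict.
Either choice for teal ends in contradiction.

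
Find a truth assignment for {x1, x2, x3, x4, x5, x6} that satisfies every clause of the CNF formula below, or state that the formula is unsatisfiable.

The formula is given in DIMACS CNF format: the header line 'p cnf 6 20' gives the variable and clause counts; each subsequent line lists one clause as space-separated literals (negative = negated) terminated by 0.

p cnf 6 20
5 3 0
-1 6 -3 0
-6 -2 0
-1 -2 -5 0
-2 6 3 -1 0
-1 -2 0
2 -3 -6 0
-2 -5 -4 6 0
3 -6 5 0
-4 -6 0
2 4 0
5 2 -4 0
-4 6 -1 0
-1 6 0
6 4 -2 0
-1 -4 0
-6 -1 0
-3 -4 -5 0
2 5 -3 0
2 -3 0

Case x5 = False:
From the singleton clause (x3), x3 = True.
From the singleton clause (x2), x2 = True.
From the singleton clause (¬x6), x6 = False.
From the singleton clause (¬x1), x1 = False.
From the singleton clause (x4), x4 = True.
This assignment satisfies each clause.

x1 ↦ False,  x2 ↦ True,  x3 ↦ True,  x4 ↦ True,  x5 ↦ False,  x6 ↦ False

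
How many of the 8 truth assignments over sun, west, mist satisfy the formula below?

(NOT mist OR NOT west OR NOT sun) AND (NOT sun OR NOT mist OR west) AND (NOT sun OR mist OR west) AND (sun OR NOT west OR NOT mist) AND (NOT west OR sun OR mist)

There are 2^3 = 8 truth assignments over (sun, west, mist).
Check each against the 5 clauses (columns in the order sun, west, mist):
  F F F  ✓ satisfies all
  F F T  ✓ satisfies all
  F T F  ✗ fails (NOT west OR sun OR mist)
  F T T  ✗ fails (sun OR NOT west OR NOT mist)
  T F F  ✗ fails (NOT sun OR mist OR west)
  T F T  ✗ fails (NOT sun OR NOT mist OR west)
  T T F  ✓ satisfies all
  T T T  ✗ fails (NOT mist OR NOT west OR NOT sun)
3 of the 8 rows are models.

3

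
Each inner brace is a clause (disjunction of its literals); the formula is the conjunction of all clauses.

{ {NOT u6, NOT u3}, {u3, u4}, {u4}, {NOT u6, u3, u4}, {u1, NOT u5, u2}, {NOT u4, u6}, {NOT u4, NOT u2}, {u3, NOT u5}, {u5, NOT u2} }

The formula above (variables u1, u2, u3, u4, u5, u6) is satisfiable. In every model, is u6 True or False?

True

Suppose u6 = false.
The clause (u4) is unit, so u4 = true.
But (NOT u4) is also a unit clause — contradiction.
So every satisfying assignment has u6 = True.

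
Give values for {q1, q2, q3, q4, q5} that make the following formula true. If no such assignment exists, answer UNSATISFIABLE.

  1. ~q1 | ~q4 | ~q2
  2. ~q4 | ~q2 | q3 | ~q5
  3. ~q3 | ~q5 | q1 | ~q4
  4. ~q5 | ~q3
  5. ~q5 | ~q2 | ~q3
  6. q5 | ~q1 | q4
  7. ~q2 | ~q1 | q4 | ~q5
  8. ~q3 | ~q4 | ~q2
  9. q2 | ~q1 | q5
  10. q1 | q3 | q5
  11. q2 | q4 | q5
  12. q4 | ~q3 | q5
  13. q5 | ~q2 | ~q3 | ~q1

Suppose q5 = 1.
The clause (~q3) is unit, so q3 = 0.
Suppose q4 = 0.
Suppose q2 = 0.
No clause remains; q1 is free.

q1 ↦ 0; q2 ↦ 0; q3 ↦ 0; q4 ↦ 0; q5 ↦ 1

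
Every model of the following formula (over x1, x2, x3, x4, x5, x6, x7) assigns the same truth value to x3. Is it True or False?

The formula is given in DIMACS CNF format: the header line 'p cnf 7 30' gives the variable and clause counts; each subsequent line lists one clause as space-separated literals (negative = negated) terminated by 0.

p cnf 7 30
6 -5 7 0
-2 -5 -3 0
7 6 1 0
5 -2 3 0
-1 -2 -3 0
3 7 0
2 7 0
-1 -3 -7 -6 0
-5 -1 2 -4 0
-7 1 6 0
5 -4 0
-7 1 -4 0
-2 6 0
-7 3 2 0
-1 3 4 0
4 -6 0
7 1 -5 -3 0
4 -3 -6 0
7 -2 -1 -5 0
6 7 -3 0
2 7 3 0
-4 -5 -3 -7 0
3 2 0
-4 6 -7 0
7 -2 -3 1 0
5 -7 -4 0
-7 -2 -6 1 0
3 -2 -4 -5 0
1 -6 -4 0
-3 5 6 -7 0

True

Suppose x3 = False.
From the singleton clause (x7), x7 = True.
From the singleton clause (x2), x2 = True.
From the singleton clause (x5), x5 = True.
From the singleton clause (x6), x6 = True.
From the singleton clause (x4), x4 = True.
Now (¬x4) is unsatisfied and unit — conflict.
So every satisfying assignment has x3 = True.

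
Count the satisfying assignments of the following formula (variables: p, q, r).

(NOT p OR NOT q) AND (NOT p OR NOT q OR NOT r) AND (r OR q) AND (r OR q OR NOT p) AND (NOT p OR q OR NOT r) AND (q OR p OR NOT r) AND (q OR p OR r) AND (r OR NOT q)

There are 2^3 = 8 truth assignments over (p, q, r).
Check each against the 8 clauses (columns in the order p, q, r):
  F F F  ✗ fails (r OR q)
  F F T  ✗ fails (q OR p OR NOT r)
  F T F  ✗ fails (r OR NOT q)
  F T T  ✓ satisfies all
  T F F  ✗ fails (r OR q)
  T F T  ✗ fails (NOT p OR q OR NOT r)
  T T F  ✗ fails (NOT p OR NOT q)
  T T T  ✗ fails (NOT p OR NOT q)
1 of the 8 rows is a model.

1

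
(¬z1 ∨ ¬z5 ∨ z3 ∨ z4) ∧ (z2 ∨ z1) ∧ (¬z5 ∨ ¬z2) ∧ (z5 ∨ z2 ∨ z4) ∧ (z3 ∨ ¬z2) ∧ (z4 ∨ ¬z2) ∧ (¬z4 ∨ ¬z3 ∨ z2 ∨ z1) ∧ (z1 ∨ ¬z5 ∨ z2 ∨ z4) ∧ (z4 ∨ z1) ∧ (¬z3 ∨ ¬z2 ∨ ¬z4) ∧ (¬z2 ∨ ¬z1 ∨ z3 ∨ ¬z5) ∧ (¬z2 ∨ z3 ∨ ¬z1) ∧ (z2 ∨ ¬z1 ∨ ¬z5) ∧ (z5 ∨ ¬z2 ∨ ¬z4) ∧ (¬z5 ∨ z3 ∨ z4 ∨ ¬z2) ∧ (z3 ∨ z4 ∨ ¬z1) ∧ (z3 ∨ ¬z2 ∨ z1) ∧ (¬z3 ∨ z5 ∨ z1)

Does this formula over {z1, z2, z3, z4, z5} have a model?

Suppose z2 = False.
(z1) alone gives z1 = True.
(¬z5) alone gives z5 = False.
(z4) alone gives z4 = True.
No clause remains; z3 is free.
A satisfying assignment: z1=True; z2=False; z3=True; z4=True; z5=False.

Yes, satisfiable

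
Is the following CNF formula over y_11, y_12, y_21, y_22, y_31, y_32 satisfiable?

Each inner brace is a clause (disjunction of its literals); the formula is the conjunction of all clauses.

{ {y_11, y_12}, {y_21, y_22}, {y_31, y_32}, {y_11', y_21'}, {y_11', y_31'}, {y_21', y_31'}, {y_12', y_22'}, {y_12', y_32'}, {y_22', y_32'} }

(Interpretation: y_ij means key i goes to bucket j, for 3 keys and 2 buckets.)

Suppose y_11 = 1.
The clause (y_21') is unit, so y_21 = 0.
The clause (y_22) is unit, so y_22 = 1.
The clause (y_31') is unit, so y_31 = 0.
The clause (y_32) is unit, so y_32 = 1.
Now (y_32') is unsatisfied and unit — conflict.
Undo y_11 and try y_11 = 0.
The clause (y_12) is unit, so y_12 = 1.
The clause (y_22') is unit, so y_22 = 0.
The clause (y_21) is unit, so y_21 = 1.
The clause (y_31') is unit, so y_31 = 0.
The clause (y_32) is unit, so y_32 = 1.
Now (y_32') is unsatisfied and unit — conflict.
Both values of y_11 lead to a conflict.
No assignment satisfies every clause.

No, unsatisfiable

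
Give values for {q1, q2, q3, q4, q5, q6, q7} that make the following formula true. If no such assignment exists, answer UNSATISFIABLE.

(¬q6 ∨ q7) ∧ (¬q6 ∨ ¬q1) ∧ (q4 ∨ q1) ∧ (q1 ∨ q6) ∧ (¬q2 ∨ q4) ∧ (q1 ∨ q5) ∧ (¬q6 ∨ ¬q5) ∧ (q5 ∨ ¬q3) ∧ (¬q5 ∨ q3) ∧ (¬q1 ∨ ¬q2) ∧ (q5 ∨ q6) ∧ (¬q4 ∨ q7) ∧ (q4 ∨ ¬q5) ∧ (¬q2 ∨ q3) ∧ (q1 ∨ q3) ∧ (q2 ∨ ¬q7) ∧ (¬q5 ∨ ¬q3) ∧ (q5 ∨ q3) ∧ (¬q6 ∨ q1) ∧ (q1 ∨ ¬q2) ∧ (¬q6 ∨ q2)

UNSATISFIABLE

Branch on q6: set q6 = False.
Unit clause (q1) forces q1 = True.
Unit clause (¬q2) forces q2 = False.
Unit clause (q5) forces q5 = True.
Unit clause (q3) forces q3 = True.
That conflicts with the unit clause (¬q3).
Undo q6 and try q6 = True.
Unit clause (q7) forces q7 = True.
Unit clause (¬q1) forces q1 = False.
That conflicts with the unit clause (q1).
Both values of q6 lead to a conflict.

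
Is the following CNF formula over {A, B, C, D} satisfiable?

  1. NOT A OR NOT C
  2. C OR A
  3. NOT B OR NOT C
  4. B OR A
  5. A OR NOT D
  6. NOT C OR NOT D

Suppose A = true.
The clause (NOT C) is unit, so C = false.
No clause remains; B, D are free.
A satisfying assignment: A ↦ true; B ↦ true; C ↦ false; D ↦ true.

Yes, satisfiable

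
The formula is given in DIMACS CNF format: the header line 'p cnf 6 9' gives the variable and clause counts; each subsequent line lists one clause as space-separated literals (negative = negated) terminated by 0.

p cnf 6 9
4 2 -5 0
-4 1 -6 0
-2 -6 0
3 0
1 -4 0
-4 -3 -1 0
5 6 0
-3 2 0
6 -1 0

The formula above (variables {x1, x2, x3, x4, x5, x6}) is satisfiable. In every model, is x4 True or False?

Suppose x4 = True.
The clause (x3) is unit, so x3 = True.
The clause (x1) is unit, so x1 = True.
That conflicts with the unit clause (¬x1).
So every satisfying assignment has x4 = False.

False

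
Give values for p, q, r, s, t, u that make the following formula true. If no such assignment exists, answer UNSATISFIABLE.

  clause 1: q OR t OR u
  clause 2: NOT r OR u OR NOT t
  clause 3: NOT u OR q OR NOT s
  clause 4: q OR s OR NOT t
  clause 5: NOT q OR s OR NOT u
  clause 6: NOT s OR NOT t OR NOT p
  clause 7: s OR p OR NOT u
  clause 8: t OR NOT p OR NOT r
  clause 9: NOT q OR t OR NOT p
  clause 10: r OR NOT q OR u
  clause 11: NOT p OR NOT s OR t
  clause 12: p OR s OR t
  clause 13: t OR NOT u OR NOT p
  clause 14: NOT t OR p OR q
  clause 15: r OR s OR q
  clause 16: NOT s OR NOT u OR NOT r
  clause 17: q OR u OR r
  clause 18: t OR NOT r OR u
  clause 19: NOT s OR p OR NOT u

Suppose q = true.
Suppose s = true.
Suppose t = false.
The clause (NOT p) is unit, so p = false.
The clause (NOT u) is unit, so u = false.
The clause (r) is unit, so r = true.
But (NOT r) is also a unit clause — contradiction.
So t must be the other value — set t = true.
The clause (NOT p) is unit, so p = false.
The clause (NOT u) is unit, so u = false.
The clause (NOT r) is unit, so r = false.
But (r) is also a unit clause — contradiction.
Either choice for t ends in contradiction.
So s must be the other value — set s = false.
The clause (NOT u) is unit, so u = false.
The clause (r) is unit, so r = true.
The clause (NOT t) is unit, so t = false.
But (t) is also a unit clause — contradiction.
Either choice for s ends in contradiction.
So q must be the other value — set q = false.
Suppose t = true.
The clause (s) is unit, so s = true.
The clause (NOT u) is unit, so u = false.
The clause (NOT r) is unit, so r = false.
But (r) is also a unit clause — contradiction.
So t must be the other value — set t = false.
The clause (u) is unit, so u = true.
The clause (NOT s) is unit, so s = false.
The clause (p) is unit, so p = true.
But (NOT p) is also a unit clause — contradiction.
Either choice for t ends in contradiction.
Either choice for q ends in contradiction.

UNSATISFIABLE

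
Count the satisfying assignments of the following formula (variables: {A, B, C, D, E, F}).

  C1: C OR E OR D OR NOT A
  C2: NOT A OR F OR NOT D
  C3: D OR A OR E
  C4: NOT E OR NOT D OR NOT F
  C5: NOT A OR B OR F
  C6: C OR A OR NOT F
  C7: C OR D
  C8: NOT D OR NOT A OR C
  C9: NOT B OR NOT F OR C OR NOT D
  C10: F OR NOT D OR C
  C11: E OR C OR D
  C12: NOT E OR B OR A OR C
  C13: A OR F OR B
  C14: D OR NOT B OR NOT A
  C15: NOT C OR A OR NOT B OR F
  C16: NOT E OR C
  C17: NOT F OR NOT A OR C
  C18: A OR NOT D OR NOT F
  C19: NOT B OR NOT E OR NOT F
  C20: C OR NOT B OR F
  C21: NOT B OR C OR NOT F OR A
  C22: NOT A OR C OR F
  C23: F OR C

5

There are 2^6 = 64 truth assignments over (A, B, C, D, E, F).
Split on A. With A = true, the clauses containing A are satisfied and NOT A drops from the rest; 4 of the 2^5 = 32 assignments to the other variables satisfy what remains.
With A = false, by the same count on the reduced clause set, 1 assignment works.
(One model: A=F, B=F, C=T, D=F, E=T, F=T.)
Total: 4 + 1 = 5.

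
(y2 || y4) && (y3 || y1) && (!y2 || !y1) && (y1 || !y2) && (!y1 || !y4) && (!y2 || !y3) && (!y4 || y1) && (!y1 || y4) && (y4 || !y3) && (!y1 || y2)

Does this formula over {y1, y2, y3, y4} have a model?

No

Branch on y2: set y2 = true.
(!y1) alone gives y1 = false.
Now (y1) is unsatisfied and unit — conflict.
So y2 must be the other value — set y2 = false.
(y4) alone gives y4 = true.
(!y1) alone gives y1 = false.
Now (y1) is unsatisfied and unit — conflict.
Both values of y2 lead to a conflict.
No assignment satisfies every clause.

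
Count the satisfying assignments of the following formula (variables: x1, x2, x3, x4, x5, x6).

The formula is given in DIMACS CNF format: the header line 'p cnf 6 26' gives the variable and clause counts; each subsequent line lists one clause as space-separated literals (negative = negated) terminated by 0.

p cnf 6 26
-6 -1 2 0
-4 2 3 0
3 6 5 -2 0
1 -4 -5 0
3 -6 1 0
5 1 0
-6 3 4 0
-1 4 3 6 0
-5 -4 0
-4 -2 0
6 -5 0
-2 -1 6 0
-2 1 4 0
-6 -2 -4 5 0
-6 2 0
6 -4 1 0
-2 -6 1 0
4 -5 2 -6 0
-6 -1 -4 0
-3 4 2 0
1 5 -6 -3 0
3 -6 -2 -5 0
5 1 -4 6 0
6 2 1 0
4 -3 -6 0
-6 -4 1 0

1

There are 2^6 = 64 truth assignments over (x1, x2, x3, x4, x5, x6).
Split on x2. With x2 = True, the clauses containing x2 are satisfied and ¬x2 drops from the rest; 0 of the 2^5 = 32 assignments to the other variables satisfy what remains.
With x2 = False, by the same count on the reduced clause set, 1 assignment works.
Total: 0 + 1 = 1.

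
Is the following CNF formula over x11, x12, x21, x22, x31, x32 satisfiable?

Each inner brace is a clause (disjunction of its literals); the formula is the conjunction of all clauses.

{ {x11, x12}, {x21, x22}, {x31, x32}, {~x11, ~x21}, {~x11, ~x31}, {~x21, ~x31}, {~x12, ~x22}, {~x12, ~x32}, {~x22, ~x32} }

Case x11 = 1:
From the singleton clause (~x21), x21 = 0.
From the singleton clause (x22), x22 = 1.
From the singleton clause (~x31), x31 = 0.
From the singleton clause (x32), x32 = 1.
Now (~x32) is unsatisfied and unit — conflict.
Undo x11 and try x11 = 0.
From the singleton clause (x12), x12 = 1.
From the singleton clause (~x22), x22 = 0.
From the singleton clause (x21), x21 = 1.
From the singleton clause (~x31), x31 = 0.
From the singleton clause (x32), x32 = 1.
Now (~x32) is unsatisfied and unit — conflict.
Either choice for x11 ends in contradiction.
No assignment satisfies every clause.

No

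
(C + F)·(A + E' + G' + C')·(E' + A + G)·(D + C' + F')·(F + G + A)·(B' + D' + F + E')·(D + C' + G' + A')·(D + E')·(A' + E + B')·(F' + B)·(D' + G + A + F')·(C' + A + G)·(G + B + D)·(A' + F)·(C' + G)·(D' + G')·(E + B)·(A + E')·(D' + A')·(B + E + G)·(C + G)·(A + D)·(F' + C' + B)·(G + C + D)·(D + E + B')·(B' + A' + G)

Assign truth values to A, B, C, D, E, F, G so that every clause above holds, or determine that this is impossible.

UNSATISFIABLE

Branch on C: set C = 1.
(G) alone gives G = 1.
(D') alone gives D = 0.
(F') alone gives F = 0.
(A') alone gives A = 0.
But (A) is also a unit clause — contradiction.
Backtrack on C: now try C = 0.
(F) alone gives F = 1.
(B) alone gives B = 1.
(G) alone gives G = 1.
(D') alone gives D = 0.
(E') alone gives E = 0.
But (E) is also a unit clause — contradiction.
Both values of C lead to a conflict.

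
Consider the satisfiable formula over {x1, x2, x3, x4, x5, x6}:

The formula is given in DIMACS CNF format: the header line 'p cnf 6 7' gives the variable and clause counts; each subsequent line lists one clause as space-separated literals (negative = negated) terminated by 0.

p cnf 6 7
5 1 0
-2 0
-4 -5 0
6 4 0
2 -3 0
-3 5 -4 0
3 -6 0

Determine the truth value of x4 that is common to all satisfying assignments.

True

Suppose x4 = False.
The clause (¬x2) is unit, so x2 = False.
The clause (x6) is unit, so x6 = True.
The clause (¬x3) is unit, so x3 = False.
Now (x3) is unsatisfied and unit — conflict.
So every satisfying assignment has x4 = True.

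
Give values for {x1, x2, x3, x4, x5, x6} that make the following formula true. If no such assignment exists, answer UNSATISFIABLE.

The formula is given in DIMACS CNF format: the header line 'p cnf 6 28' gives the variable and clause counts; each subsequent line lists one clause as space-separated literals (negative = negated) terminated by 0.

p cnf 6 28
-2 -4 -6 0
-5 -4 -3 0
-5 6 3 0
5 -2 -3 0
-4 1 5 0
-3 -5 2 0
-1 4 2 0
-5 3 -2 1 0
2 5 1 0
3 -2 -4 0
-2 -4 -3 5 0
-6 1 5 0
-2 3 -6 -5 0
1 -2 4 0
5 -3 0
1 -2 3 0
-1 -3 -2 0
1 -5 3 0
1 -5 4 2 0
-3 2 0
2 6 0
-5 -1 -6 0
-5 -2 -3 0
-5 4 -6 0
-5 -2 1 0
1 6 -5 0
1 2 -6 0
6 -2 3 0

x1 ↦ True; x2 ↦ False; x3 ↦ False; x4 ↦ True; x5 ↦ False; x6 ↦ True

Try x5 = False.
From the singleton clause (¬x3), x3 = False.
Try x4 = True.
From the singleton clause (x1), x1 = True.
From the singleton clause (¬x2), x2 = False.
From the singleton clause (x6), x6 = True.
All clauses are satisfied.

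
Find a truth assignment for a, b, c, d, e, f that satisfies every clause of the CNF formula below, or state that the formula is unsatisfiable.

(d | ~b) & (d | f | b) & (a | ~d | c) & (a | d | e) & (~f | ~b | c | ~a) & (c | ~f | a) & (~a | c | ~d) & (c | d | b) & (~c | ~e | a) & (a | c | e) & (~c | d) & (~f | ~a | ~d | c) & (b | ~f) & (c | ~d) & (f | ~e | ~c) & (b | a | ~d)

Case d = 1:
Unit clause (c) forces c = 1.
Case e = 0:
Case b = 1:
Every clause is now satisfied; a, f are unconstrained.

a ↦ 0; b ↦ 1; c ↦ 1; d ↦ 1; e ↦ 0; f ↦ 1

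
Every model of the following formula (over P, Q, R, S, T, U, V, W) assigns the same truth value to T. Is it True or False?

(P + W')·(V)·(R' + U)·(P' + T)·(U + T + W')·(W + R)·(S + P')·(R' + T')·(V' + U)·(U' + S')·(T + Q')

Suppose T = 1.
Unit clause (V) forces V = 1.
Unit clause (R') forces R = 0.
Unit clause (W) forces W = 1.
Unit clause (P) forces P = 1.
Unit clause (S) forces S = 1.
Unit clause (U) forces U = 1.
But (U') is also a unit clause — contradiction.
So every satisfying assignment has T = False.

False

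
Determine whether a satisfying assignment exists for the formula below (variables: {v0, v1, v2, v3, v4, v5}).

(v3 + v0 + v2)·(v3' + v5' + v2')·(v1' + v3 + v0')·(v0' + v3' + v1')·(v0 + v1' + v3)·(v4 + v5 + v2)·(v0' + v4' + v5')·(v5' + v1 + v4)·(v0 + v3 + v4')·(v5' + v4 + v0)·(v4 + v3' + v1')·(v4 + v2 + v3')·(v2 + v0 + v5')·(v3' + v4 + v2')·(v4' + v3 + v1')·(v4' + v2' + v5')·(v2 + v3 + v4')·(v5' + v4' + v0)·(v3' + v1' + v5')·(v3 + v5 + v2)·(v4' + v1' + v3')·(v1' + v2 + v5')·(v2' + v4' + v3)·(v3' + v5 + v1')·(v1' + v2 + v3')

Branch on v3: set v3 = 0.
Branch on v0: set v0 = 1.
Unit clause (v1') forces v1 = 0.
Branch on v4: set v4 = 0.
Unit clause (v5') forces v5 = 0.
Unit clause (v2) forces v2 = 1.
This assignment satisfies each clause.
A satisfying assignment: v0 ↦ 1, v1 ↦ 0, v2 ↦ 1, v3 ↦ 0, v4 ↦ 0, v5 ↦ 0.

Satisfiable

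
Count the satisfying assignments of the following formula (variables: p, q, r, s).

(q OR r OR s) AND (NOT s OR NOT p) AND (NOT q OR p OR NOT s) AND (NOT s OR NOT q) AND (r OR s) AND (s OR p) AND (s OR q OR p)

4

There are 2^4 = 16 truth assignments over (p, q, r, s).
Check each against the 7 clauses (columns in the order p, q, r, s):
  F F F F  ✗ fails (q OR r OR s)
  F F F T  ✓ satisfies all
  F F T F  ✗ fails (s OR p)
  F F T T  ✓ satisfies all
  F T F F  ✗ fails (r OR s)
  F T F T  ✗ fails (NOT q OR p OR NOT s)
  F T T F  ✗ fails (s OR p)
  F T T T  ✗ fails (NOT q OR p OR NOT s)
  T F F F  ✗ fails (q OR r OR s)
  T F F T  ✗ fails (NOT s OR NOT p)
  T F T F  ✓ satisfies all
  T F T T  ✗ fails (NOT s OR NOT p)
  T T F F  ✗ fails (r OR s)
  T T F T  ✗ fails (NOT s OR NOT p)
  T T T F  ✓ satisfies all
  T T T T  ✗ fails (NOT s OR NOT p)
4 of the 16 rows are models.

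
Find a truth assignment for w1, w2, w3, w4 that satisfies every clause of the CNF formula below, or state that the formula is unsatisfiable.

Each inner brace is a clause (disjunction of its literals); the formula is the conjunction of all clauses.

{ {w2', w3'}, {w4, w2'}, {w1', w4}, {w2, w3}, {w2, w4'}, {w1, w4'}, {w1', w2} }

Try w2 = 1.
Unit clause (w3') forces w3 = 0.
Unit clause (w4) forces w4 = 1.
Unit clause (w1) forces w1 = 1.
All clauses are satisfied.

w1 ↦ 1; w2 ↦ 1; w3 ↦ 0; w4 ↦ 1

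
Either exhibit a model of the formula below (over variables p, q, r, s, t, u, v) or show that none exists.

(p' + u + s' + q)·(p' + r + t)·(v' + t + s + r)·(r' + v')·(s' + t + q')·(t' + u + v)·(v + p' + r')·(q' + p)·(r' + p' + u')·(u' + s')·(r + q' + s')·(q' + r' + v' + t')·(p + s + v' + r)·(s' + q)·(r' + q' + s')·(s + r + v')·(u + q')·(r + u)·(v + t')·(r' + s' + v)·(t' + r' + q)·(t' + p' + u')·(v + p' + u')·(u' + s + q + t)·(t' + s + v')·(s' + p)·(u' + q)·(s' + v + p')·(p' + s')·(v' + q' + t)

Case r = 1:
The clause (v') is unit, so v = 0.
The clause (p') is unit, so p = 0.
The clause (q') is unit, so q = 0.
The clause (s') is unit, so s = 0.
The clause (t') is unit, so t = 0.
The clause (u') is unit, so u = 0.
Every clause now holds.

p ↦ 0,  q ↦ 0,  r ↦ 1,  s ↦ 0,  t ↦ 0,  u ↦ 0,  v ↦ 0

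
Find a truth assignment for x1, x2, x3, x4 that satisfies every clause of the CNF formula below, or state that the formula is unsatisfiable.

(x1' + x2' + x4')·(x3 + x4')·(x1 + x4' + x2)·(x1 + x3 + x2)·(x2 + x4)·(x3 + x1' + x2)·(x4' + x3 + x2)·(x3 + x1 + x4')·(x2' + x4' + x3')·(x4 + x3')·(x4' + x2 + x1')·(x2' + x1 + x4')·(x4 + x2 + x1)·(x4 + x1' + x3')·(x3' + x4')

x1 ↦ 0, x2 ↦ 1, x3 ↦ 0, x4 ↦ 0

Try x3 = 0.
The clause (x4') is unit, so x4 = 0.
The clause (x2) is unit, so x2 = 1.
Every clause is now satisfied; x1 is unconstrained.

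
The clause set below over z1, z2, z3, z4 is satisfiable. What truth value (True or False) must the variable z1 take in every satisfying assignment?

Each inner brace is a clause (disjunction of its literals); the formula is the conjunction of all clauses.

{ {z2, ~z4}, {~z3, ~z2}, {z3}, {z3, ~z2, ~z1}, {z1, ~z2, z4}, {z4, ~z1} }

False

Suppose z1 = 1.
From the singleton clause (z3), z3 = 1.
From the singleton clause (~z2), z2 = 0.
From the singleton clause (~z4), z4 = 0.
Now (z4) is unsatisfied and unit — conflict.
So every satisfying assignment has z1 = False.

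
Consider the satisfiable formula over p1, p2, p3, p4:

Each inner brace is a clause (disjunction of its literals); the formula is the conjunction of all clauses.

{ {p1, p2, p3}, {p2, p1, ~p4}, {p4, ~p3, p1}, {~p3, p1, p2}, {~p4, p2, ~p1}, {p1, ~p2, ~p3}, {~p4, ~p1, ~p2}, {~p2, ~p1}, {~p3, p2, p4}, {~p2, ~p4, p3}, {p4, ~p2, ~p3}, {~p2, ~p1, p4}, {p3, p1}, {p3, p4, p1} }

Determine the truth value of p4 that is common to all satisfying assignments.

False

Suppose p4 = 1.
Case p2 = 1:
The clause (~p1) is unit, so p1 = 0.
The clause (~p3) is unit, so p3 = 0.
Now (p3) is unsatisfied and unit — conflict.
Backtrack on p2: now try p2 = 0.
The clause (p1) is unit, so p1 = 1.
Now (~p1) is unsatisfied and unit — conflict.
Neither p2 = 1 nor p2 = 0 works.
So every satisfying assignment has p4 = False.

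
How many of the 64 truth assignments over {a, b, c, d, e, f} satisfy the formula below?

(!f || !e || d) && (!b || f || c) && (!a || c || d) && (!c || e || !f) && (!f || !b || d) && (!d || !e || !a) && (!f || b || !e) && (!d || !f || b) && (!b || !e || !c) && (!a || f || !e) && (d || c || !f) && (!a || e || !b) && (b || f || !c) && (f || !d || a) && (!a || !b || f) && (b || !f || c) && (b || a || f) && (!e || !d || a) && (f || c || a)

3

There are 2^6 = 64 truth assignments over (a, b, c, d, e, f).
Split on a. With a = true, the clauses containing a are satisfied and !a drops from the rest; 1 of the 2^5 = 32 assignments to the other variables satisfy what remains.
With a = false, by the same count on the reduced clause set, 2 assignments work.
(One model: a=F, b=T, c=F, d=T, e=F, f=T.)
Total: 1 + 2 = 3.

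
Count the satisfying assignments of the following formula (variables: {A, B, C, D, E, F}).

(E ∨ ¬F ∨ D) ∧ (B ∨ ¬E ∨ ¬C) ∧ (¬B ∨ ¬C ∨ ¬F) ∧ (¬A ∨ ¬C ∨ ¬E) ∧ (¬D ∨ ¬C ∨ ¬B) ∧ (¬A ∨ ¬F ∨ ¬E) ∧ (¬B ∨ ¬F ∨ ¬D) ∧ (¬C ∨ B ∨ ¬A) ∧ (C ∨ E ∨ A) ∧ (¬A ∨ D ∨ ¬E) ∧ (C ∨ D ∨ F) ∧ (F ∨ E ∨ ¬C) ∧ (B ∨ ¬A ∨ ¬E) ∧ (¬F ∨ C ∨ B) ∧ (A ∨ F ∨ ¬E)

5

There are 2^6 = 64 truth assignments over (A, B, C, D, E, F).
Split on A. With A = True, the clauses containing A are satisfied and ¬A drops from the rest; 3 of the 2^5 = 32 assignments to the other variables satisfy what remains.
With A = False, by the same count on the reduced clause set, 2 assignments work.
(One model: A=F, B=F, C=T, D=T, E=F, F=T.)
Total: 3 + 2 = 5.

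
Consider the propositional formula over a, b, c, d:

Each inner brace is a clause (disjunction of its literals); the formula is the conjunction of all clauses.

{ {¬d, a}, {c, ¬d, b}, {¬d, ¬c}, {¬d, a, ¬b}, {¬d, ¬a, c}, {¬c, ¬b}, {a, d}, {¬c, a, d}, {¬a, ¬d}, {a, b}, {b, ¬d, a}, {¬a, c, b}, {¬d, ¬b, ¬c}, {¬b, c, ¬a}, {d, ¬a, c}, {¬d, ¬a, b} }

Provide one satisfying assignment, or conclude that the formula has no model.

Suppose d = False.
(a) alone gives a = True.
(c) alone gives c = True.
(¬b) alone gives b = False.
All clauses are satisfied.

a ↦ True,  b ↦ False,  c ↦ True,  d ↦ False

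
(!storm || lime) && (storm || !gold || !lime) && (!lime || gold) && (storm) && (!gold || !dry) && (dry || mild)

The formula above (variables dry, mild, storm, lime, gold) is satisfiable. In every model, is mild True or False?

True

Suppose mild = false.
(storm) alone gives storm = true.
(lime) alone gives lime = true.
(gold) alone gives gold = true.
(!dry) alone gives dry = false.
Now (dry) is unsatisfied and unit — conflict.
So every satisfying assignment has mild = True.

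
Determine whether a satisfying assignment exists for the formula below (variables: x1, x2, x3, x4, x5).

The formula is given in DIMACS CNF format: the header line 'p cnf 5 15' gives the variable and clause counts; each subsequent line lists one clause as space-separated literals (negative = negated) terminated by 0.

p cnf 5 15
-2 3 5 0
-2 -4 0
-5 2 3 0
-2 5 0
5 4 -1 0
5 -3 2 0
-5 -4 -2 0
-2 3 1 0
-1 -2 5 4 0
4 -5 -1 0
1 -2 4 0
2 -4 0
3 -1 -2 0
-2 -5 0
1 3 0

Satisfiable

Try x2 = False.
The clause (¬x4) is unit, so x4 = False.
Try x5 = True.
The clause (x3) is unit, so x3 = True.
The clause (¬x1) is unit, so x1 = False.
This assignment satisfies each clause.
A satisfying assignment: x1: False, x2: False, x3: True, x4: False, x5: True.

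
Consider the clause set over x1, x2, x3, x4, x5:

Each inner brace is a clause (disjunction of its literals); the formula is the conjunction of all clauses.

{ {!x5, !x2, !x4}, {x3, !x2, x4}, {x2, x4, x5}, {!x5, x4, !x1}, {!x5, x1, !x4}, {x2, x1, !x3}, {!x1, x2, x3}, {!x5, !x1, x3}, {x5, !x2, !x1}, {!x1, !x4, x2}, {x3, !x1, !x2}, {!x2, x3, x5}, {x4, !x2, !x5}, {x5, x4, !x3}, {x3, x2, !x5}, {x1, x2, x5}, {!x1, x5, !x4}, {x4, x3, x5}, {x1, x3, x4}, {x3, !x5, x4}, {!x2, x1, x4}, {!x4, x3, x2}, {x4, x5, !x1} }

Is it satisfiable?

Yes, satisfiable

Suppose x5 = false.
Suppose x2 = true.
The clause (!x1) is unit, so x1 = false.
The clause (x3) is unit, so x3 = true.
The clause (x4) is unit, so x4 = true.
Every clause now holds.
A satisfying assignment: x1: false, x2: true, x3: true, x4: true, x5: false.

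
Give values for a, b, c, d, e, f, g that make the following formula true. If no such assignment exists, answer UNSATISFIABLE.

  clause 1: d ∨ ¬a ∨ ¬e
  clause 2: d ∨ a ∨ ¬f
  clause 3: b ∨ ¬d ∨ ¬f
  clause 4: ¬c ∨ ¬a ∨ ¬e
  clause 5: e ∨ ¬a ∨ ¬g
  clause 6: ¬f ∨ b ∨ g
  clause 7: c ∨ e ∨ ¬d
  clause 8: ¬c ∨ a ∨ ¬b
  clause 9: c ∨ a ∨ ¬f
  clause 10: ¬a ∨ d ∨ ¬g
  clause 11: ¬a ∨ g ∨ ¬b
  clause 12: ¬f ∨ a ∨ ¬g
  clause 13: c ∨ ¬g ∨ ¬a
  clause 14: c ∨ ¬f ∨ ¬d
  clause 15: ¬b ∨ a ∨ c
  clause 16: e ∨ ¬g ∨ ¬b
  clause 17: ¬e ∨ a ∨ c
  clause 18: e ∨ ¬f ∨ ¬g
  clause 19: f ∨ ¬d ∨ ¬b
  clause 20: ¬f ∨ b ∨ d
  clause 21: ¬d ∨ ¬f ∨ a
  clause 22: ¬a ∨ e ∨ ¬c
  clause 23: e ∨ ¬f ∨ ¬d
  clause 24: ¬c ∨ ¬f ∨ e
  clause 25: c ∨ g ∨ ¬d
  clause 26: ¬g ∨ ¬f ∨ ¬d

Try d = True.
Try b = False.
From the singleton clause (¬f), f = False.
Try c = True.
Try a = False.
Every clause is now satisfied; e, g are unconstrained.

a: False, b: False, c: True, d: True, e: True, f: False, g: False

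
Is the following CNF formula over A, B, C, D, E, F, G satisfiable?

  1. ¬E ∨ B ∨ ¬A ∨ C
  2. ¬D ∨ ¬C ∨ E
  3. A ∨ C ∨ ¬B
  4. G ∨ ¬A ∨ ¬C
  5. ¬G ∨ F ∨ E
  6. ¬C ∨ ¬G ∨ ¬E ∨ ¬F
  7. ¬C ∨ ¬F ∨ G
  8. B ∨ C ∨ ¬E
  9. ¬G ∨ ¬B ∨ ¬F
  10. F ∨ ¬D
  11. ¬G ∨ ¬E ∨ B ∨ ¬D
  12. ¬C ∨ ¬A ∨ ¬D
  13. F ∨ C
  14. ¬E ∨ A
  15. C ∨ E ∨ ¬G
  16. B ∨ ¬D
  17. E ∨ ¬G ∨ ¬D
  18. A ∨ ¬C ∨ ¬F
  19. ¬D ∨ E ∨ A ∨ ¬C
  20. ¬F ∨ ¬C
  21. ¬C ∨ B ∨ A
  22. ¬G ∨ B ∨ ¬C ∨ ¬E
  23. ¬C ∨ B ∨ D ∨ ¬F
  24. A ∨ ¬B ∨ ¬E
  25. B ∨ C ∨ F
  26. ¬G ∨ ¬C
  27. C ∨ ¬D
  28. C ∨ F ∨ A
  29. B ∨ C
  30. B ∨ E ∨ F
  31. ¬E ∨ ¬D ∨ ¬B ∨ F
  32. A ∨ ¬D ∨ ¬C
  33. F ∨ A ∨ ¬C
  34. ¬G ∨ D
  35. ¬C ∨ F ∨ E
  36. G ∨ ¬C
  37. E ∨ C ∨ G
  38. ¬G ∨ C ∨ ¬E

Yes

Branch on F: set F = True.
(¬C) alone gives C = False.
(¬D) alone gives D = False.
(B) alone gives B = True.
(A) alone gives A = True.
(¬G) alone gives G = False.
(E) alone gives E = True.
All clauses are satisfied.
A satisfying assignment: A: True, B: True, C: False, D: False, E: True, F: True, G: False.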